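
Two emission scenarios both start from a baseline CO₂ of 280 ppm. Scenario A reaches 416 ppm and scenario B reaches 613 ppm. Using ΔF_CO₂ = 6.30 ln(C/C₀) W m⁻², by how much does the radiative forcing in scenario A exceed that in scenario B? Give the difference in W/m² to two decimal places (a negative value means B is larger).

ΔF_A − ΔF_B = -2.44 W/m²

ΔF_A = 6.30 ln(416/280) = 6.30 × 0.39590 = 2.4942 W/m².
ΔF_B = 6.30 ln(613/280) = 6.30 × 0.78358 = 4.9366 W/m².
Difference: 2.4942 − 4.9366 = -2.4424 W/m².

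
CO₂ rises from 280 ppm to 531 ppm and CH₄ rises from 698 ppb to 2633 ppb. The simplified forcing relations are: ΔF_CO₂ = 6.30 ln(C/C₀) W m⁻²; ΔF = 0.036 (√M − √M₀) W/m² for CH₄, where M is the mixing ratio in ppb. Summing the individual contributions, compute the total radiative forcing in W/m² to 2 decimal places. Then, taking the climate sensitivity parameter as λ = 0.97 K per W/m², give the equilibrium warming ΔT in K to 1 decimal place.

CO₂: 6.30 × ln(531/280) = 6.30 × ln(1.89643) = 6.30 × 0.63997 = 4.0318 W/m².
CH₄: 0.036 × (√2633 − √698) = 0.036 × (51.3128 − 26.4197) = 0.036 × 24.8931 = 0.8962 W/m².
Total ΔF = 4.0318 + 0.8962 = 4.9280 W/m².
ΔT = λ ΔF = 0.97 × 4.93 = 4.7821 K.

ΔF = 4.93 W/m²; ΔT = 4.8 K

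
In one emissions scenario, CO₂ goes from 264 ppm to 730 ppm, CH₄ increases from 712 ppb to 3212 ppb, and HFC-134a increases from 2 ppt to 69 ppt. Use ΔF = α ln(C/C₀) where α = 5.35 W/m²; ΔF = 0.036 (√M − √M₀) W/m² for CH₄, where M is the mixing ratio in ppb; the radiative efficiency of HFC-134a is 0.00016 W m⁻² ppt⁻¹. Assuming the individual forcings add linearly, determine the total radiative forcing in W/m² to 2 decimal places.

ΔF = 6.53 W/m²

CO₂: 5.35 × ln(730/264) = 5.35 × ln(2.76515) = 5.35 × 1.01709 = 5.4414 W/m².
CH₄: 0.036 × (√3212 − √712) = 0.036 × (56.6745 − 26.6833) = 0.036 × 29.9912 = 1.0797 W/m².
HFC-134a: ΔF = 0.00016 × (69 − 2) = 0.00016 × 67 = 0.0107 W/m².
Total ΔF = 5.4414 + 1.0797 + 0.0107 = 6.5318 W/m².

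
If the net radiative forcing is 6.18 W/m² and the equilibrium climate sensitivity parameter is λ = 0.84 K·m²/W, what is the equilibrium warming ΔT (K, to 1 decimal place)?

ΔT = λ ΔF = 0.84 × 6.18 = 5.1912 K.

ΔT = 5.2 K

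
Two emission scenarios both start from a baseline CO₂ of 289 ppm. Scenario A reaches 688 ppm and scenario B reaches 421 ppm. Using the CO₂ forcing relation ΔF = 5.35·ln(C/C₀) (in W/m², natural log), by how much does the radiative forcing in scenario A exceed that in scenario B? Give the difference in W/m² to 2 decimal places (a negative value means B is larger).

ΔF_A − ΔF_B = 2.63 W/m²

ΔF_A = 5.35 ln(688/289) = 5.35 × 0.86736 = 4.6404 W/m².
ΔF_B = 5.35 ln(421/289) = 5.35 × 0.37621 = 2.0127 W/m².
Difference: 4.6404 − 2.0127 = 2.6277 W/m².
(Equivalently, ΔF_A − ΔF_B = 5.35 ln(688/421) = 5.35 × 0.49116 = 2.6277 W/m².)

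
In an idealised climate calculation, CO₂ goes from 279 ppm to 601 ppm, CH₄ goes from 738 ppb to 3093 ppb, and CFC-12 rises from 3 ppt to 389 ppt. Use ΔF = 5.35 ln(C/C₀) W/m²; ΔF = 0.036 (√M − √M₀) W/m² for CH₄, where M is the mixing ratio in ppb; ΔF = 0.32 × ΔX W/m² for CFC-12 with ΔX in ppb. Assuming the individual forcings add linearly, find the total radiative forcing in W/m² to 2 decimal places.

CO₂: 5.35 × ln(601/279) = 5.35 × ln(2.15412) = 5.35 × 0.76738 = 4.1055 W/m².
CH₄: 0.036 × (√3093 − √738) = 0.036 × (55.6147 − 27.1662) = 0.036 × 28.4485 = 1.0241 W/m².
CFC-12: Δ = 389 − 3 = 386 ppt = 0.386 ppb; ΔF = 0.32 × 0.386 = 0.1235 W/m².
Total ΔF = 4.1055 + 1.0241 + 0.1235 = 5.2531 W/m².

ΔF = 5.25 W/m²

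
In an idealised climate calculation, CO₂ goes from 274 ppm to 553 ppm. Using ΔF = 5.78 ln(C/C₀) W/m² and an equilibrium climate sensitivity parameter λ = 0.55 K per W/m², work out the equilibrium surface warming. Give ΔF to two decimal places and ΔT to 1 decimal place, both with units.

ΔF = 4.06 W/m²; ΔT = 2.2 K

CO₂: 5.78 × ln(553/274) = 5.78 × ln(2.01825) = 5.78 × 0.70223 = 4.0589 W/m².
ΔT = λ ΔF = 0.55 × 4.06 = 2.2330 K.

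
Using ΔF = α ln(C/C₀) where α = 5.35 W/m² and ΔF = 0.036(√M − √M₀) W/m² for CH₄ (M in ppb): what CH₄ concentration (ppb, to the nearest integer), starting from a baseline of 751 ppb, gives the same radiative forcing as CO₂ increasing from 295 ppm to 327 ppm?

CO₂ forcing: 5.35 × ln(327/295) = 5.35 × 0.102985 = 0.55097 W/m².
Set 0.036(√M − √751) = 0.55097: √M = 0.55097/0.036 + √751 = 15.3047 + 27.4044 = 42.7091.
M = (42.7091)² = 1824.07 ppb.

M ≈ 1824 ppb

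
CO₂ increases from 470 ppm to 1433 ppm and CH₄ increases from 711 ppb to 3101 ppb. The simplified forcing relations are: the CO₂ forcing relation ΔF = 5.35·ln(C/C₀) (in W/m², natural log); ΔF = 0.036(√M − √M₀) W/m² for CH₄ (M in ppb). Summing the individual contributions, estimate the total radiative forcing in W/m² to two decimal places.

ΔF = 7.01 W/m²

CO₂: 5.35 × ln(1433/470) = 5.35 × ln(3.04894) = 5.35 × 1.11479 = 5.9641 W/m².
CH₄: 0.036 × (√3101 − √711) = 0.036 × (55.6866 − 26.6646) = 0.036 × 29.0220 = 1.0448 W/m².
Total ΔF = 5.9641 + 1.0448 = 7.0089 W/m².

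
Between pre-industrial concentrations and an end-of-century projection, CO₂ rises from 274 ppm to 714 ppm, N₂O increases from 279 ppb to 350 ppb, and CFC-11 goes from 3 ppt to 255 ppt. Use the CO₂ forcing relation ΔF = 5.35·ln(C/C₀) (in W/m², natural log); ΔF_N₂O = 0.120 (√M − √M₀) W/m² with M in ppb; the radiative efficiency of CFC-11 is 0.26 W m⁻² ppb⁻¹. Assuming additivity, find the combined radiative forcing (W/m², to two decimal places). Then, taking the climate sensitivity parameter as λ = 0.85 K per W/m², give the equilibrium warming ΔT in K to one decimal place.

ΔF = 5.43 W/m²; ΔT = 4.6 K

CO₂: 5.35 × ln(714/274) = 5.35 × ln(2.60584) = 5.35 × 0.95776 = 5.1240 W/m².
N₂O: 0.120 × (√350 − √279) = 0.120 × (18.7083 − 16.7033) = 0.120 × 2.0050 = 0.2406 W/m².
CFC-11: Δ = 255 − 3 = 252 ppt = 0.252 ppb; ΔF = 0.26 × 0.252 = 0.0655 W/m².
Total ΔF = 5.1240 + 0.2406 + 0.0655 = 5.4301 W/m².
ΔT = λ ΔF = 0.85 × 5.43 = 4.6155 K.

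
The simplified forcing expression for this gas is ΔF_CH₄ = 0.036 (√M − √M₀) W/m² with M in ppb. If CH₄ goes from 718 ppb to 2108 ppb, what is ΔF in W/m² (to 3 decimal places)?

ΔF = 0.688 W/m²

CH₄: 0.036 × (√2108 − √718) = 0.036 × (45.9130 − 26.7955) = 0.036 × 19.1175 = 0.6882 W/m².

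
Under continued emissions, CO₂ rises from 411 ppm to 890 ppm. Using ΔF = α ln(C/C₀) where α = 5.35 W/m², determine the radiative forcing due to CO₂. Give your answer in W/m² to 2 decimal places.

CO₂ absorption bands are partially saturated, so forcing scales with the logarithm of the concentration ratio.
CO₂: 5.35 × ln(890/411) = 5.35 × ln(2.16545) = 5.35 × 0.77263 = 4.1336 W/m².

ΔF = 4.13 W/m²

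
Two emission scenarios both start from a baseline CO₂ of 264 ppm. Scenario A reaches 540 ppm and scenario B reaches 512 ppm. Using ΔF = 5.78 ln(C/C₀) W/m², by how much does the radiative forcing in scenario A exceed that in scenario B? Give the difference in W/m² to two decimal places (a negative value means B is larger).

ΔF_A = 5.78 ln(540/264) = 5.78 × 0.71562 = 4.1363 W/m².
ΔF_B = 5.78 ln(512/264) = 5.78 × 0.66238 = 3.8286 W/m².
Difference: 4.1363 − 3.8286 = 0.3077 W/m².

ΔF_A − ΔF_B = 0.31 W/m²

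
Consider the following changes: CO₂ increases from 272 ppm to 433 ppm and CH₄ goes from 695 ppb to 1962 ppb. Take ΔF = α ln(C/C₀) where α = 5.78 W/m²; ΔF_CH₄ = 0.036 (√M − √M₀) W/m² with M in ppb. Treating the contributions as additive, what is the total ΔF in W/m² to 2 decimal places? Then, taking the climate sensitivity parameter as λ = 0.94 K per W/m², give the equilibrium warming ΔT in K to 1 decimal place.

ΔF = 3.33 W/m²; ΔT = 3.1 K

CO₂: 5.78 × ln(433/272) = 5.78 × ln(1.59191) = 5.78 × 0.46493 = 2.6873 W/m².
CH₄: 0.036 × (√1962 − √695) = 0.036 × (44.2945 − 26.3629) = 0.036 × 17.9316 = 0.6455 W/m².
Total ΔF = 2.6873 + 0.6455 = 3.3328 W/m².
ΔT = λ ΔF = 0.94 × 3.33 = 3.1302 K.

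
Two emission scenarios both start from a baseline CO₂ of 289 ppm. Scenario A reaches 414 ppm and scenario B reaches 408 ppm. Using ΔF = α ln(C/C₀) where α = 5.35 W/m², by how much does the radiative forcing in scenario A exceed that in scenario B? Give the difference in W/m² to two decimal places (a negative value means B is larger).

ΔF_A = 5.35 ln(414/289) = 5.35 × 0.35944 = 1.9230 W/m².
ΔF_B = 5.35 ln(408/289) = 5.35 × 0.34484 = 1.8449 W/m².
Difference: 1.9230 − 1.8449 = 0.0781 W/m².
(Equivalently, ΔF_A − ΔF_B = 5.35 ln(414/408) = 5.35 × 0.01460 = 0.0781 W/m².)

ΔF_A − ΔF_B = 0.08 W/m²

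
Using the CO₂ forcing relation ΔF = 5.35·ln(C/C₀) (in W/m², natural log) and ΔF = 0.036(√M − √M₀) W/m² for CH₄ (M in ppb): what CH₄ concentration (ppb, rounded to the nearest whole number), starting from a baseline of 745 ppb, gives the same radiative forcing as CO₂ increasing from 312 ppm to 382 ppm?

CO₂ forcing: 5.35 × ln(382/312) = 5.35 × 0.202417 = 1.08293 W/m².
Set 0.036(√M − √745) = 1.08293: √M = 1.08293/0.036 + √745 = 30.0814 + 27.2947 = 57.3761.
M = (57.3761)² = 3292.02 ppb.

M ≈ 3292 ppb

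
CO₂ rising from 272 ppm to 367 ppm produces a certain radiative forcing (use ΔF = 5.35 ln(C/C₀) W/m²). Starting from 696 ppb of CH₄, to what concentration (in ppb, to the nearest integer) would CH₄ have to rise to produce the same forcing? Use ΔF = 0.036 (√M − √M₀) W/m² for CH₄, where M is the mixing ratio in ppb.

M ≈ 5027 ppb

CO₂ forcing: 5.35 × ln(367/272) = 5.35 × 0.299560 = 1.60265 W/m².
Set 0.036(√M − √696) = 1.60265: √M = 1.60265/0.036 + √696 = 44.5181 + 26.3818 = 70.8999.
M = (70.8999)² = 5026.80 ppb.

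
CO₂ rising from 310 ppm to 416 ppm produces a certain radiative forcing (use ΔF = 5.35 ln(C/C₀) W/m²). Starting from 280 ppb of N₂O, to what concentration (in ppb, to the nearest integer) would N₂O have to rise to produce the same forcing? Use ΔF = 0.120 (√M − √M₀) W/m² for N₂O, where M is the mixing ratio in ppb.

M ≈ 891 ppb

CO₂ forcing: 5.35 × ln(416/310) = 5.35 × 0.294113 = 1.57350 W/m².
Set 0.120(√M − √280) = 1.57350: √M = 1.57350/0.120 + √280 = 13.1125 + 16.7332 = 29.8457.
M = (29.8457)² = 890.77 ppb.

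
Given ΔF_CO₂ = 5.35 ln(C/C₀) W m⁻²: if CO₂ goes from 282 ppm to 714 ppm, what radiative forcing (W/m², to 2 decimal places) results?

CO₂ absorption bands are partially saturated, so forcing scales with the logarithm of the concentration ratio.
CO₂: 5.35 × ln(714/282) = 5.35 × ln(2.53191) = 5.35 × 0.92897 = 4.9700 W/m².

ΔF = 4.97 W/m²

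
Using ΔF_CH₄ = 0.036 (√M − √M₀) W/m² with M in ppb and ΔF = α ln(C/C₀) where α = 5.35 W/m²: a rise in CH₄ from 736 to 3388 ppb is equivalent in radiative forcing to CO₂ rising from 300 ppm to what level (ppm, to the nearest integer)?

C ≈ 370 ppm

CH₄ forcing: 0.036 × (√3388 − √736) = 0.036 × (58.2065 − 27.1293) = 0.036 × 31.0772 = 1.11878 W/m².
Set 5.35 ln(C/300) = 1.11878: ln(C/300) = 1.11878/5.35 = 0.20912, so C = 300 × e^0.20912 = 300 × 1.23259 = 369.78 ppm.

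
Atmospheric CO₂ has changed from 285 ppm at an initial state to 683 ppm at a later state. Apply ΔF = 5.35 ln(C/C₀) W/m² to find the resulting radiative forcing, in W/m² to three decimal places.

CO₂: 5.35 × ln(683/285) = 5.35 × ln(2.39649) = 5.35 × 0.87401 = 4.6760 W/m².

ΔF = 4.676 W/m²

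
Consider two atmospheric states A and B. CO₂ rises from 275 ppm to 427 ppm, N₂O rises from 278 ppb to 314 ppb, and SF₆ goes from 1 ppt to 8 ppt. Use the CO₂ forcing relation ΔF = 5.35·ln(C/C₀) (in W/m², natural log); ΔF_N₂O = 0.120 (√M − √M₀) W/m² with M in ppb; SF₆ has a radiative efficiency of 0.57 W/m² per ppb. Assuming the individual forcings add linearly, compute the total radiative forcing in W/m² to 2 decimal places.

CO₂: 5.35 × ln(427/275) = 5.35 × ln(1.55273) = 5.35 × 0.44001 = 2.3541 W/m².
N₂O: 0.120 × (√314 − √278) = 0.120 × (17.7200 − 16.6733) = 0.120 × 1.0467 = 0.1256 W/m².
SF₆: Δ = 8 − 1 = 7 ppt = 0.007 ppb; ΔF = 0.57 × 0.007 = 0.0040 W/m².
Total ΔF = 2.3541 + 0.1256 + 0.0040 = 2.4837 W/m².

ΔF = 2.48 W/m²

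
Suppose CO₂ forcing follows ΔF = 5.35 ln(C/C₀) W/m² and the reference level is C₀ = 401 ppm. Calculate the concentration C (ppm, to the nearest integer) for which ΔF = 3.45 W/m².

C ≈ 764 ppm

Set 5.35 ln(C/401) = 3.45, so ln(C/401) = 3.45/5.35 = 0.64486.
Then C/401 = e^0.64486 = 1.90572, giving C = 401 × 1.90572 = 764.19 ppm.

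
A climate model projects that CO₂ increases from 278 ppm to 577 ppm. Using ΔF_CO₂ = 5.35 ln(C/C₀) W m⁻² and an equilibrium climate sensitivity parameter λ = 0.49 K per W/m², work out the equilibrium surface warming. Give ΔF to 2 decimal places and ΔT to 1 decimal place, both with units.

CO₂: 5.35 × ln(577/278) = 5.35 × ln(2.07554) = 5.35 × 0.73022 = 3.9067 W/m².
ΔT = λ ΔF = 0.49 × 3.91 = 1.9159 K.

ΔF = 3.91 W/m²; ΔT = 1.9 K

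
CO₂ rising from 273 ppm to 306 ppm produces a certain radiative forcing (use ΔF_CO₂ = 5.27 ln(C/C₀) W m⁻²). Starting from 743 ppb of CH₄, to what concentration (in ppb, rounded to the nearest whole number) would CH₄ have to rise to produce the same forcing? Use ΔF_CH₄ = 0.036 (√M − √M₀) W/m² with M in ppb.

CO₂ forcing: 5.27 × ln(306/273) = 5.27 × 0.114113 = 0.60138 W/m².
Set 0.036(√M − √743) = 0.60138: √M = 0.60138/0.036 + √743 = 16.7050 + 27.2580 = 43.9630.
M = (43.9630)² = 1932.75 ppb.

M ≈ 1933 ppb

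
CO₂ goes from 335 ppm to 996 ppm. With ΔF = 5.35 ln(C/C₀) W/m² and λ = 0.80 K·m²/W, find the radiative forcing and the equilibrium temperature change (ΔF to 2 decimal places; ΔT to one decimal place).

ΔF = 5.83 W/m²; ΔT = 4.7 K

CO₂: 5.35 × ln(996/335) = 5.35 × ln(2.97313) = 5.35 × 1.08962 = 5.8295 W/m².
ΔT = λ ΔF = 0.80 × 5.83 = 4.6640 K.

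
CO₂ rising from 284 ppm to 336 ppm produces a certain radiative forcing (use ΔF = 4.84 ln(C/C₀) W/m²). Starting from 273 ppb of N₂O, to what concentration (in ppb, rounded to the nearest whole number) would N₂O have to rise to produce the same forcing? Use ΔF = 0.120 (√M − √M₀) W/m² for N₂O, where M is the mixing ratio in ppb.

M ≈ 543 ppb

CO₂ forcing: 4.84 × ln(336/284) = 4.84 × 0.168137 = 0.81378 W/m².
Set 0.120(√M − √273) = 0.81378: √M = 0.81378/0.120 + √273 = 6.7815 + 16.5227 = 23.3042.
M = (23.3042)² = 543.09 ppb.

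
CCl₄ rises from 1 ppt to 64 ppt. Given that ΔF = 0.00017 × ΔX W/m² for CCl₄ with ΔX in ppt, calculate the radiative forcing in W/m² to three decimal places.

ΔF = 0.011 W/m²

CCl₄: ΔF = 0.00017 × (64 − 1) = 0.00017 × 63 = 0.0107 W/m².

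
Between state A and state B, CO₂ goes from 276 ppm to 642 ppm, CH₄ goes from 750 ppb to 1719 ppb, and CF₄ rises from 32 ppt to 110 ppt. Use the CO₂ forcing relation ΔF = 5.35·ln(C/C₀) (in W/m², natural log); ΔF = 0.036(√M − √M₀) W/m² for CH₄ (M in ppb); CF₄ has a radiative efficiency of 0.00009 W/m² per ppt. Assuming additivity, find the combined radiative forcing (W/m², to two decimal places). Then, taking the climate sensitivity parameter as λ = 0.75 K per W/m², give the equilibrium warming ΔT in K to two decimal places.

CO₂: 5.35 × ln(642/276) = 5.35 × ln(2.32609) = 5.35 × 0.84419 = 4.5164 W/m².
CH₄: 0.036 × (√1719 − √750) = 0.036 × (41.4608 − 27.3861) = 0.036 × 14.0747 = 0.5067 W/m².
CF₄: ΔF = 0.00009 × (110 − 32) = 0.00009 × 78 = 0.0070 W/m².
Total ΔF = 4.5164 + 0.5067 + 0.0070 = 5.0301 W/m².
ΔT = λ ΔF = 0.75 × 5.03 = 3.7725 K.

ΔF = 5.03 W/m²; ΔT = 3.77 K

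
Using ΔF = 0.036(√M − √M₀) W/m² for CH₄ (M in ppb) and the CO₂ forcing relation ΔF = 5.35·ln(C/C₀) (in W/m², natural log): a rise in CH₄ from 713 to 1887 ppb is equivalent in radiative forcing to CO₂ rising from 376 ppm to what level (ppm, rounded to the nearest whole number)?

C ≈ 421 ppm

CH₄ forcing: 0.036 × (√1887 − √713) = 0.036 × (43.4396 − 26.7021) = 0.036 × 16.7375 = 0.60255 W/m².
Set 5.35 ln(C/376) = 0.60255: ln(C/376) = 0.60255/5.35 = 0.11263, so C = 376 × e^0.11263 = 376 × 1.11922 = 420.83 ppm.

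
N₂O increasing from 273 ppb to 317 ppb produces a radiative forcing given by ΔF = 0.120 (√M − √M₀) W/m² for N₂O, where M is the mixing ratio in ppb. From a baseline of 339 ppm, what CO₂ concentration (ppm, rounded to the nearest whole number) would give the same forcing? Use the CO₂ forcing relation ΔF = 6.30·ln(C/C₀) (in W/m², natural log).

C ≈ 347 ppm

N₂O forcing: 0.120 × (√317 − √273) = 0.120 × (17.8045 − 16.5227) = 0.120 × 1.2818 = 0.15382 W/m².
Set 6.30 ln(C/339) = 0.15382: ln(C/339) = 0.15382/6.30 = 0.02442, so C = 339 × e^0.02442 = 339 × 1.02472 = 347.38 ppm.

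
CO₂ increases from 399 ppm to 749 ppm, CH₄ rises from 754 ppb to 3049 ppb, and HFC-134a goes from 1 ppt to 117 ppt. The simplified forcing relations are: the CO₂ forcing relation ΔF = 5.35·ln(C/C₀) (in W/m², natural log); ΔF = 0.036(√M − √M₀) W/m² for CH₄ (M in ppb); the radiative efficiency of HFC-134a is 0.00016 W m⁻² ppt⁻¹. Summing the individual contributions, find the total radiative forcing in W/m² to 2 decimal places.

ΔF = 4.39 W/m²

CO₂: 5.35 × ln(749/399) = 5.35 × ln(1.87719) = 5.35 × 0.62978 = 3.3693 W/m².
CH₄: 0.036 × (√3049 − √754) = 0.036 × (55.2178 − 27.4591) = 0.036 × 27.7587 = 0.9993 W/m².
HFC-134a: ΔF = 0.00016 × (117 − 1) = 0.00016 × 116 = 0.0186 W/m².
Total ΔF = 3.3693 + 0.9993 + 0.0186 = 4.3872 W/m².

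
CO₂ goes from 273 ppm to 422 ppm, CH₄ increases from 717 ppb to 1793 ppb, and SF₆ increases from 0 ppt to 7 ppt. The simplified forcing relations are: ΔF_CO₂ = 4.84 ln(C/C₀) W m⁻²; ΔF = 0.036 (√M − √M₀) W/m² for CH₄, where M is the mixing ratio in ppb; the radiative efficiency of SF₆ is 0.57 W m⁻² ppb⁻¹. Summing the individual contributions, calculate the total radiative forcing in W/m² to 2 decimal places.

CO₂: 4.84 × ln(422/273) = 4.84 × ln(1.54579) = 4.84 × 0.43554 = 2.1080 W/m².
CH₄: 0.036 × (√1793 − √717) = 0.036 × (42.3438 − 26.7769) = 0.036 × 15.5669 = 0.5604 W/m².
SF₆: Δ = 7 − 0 = 7 ppt = 0.007 ppb; ΔF = 0.57 × 0.007 = 0.0040 W/m².
Total ΔF = 2.1080 + 0.5604 + 0.0040 = 2.6724 W/m².

ΔF = 2.67 W/m²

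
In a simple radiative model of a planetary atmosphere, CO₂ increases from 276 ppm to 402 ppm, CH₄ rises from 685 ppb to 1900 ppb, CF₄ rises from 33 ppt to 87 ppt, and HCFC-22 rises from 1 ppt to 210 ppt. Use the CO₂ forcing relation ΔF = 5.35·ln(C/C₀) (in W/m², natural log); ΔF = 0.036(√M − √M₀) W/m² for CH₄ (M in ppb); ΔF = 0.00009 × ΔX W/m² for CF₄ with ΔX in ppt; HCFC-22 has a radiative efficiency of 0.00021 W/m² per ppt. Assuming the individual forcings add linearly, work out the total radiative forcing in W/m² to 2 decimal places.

ΔF = 2.69 W/m²

CO₂: 5.35 × ln(402/276) = 5.35 × ln(1.45652) = 5.35 × 0.37605 = 2.0119 W/m².
CH₄: 0.036 × (√1900 − √685) = 0.036 × (43.5890 − 26.1725) = 0.036 × 17.4165 = 0.6270 W/m².
CF₄: ΔF = 0.00009 × (87 − 33) = 0.00009 × 54 = 0.0049 W/m².
HCFC-22: ΔF = 0.00021 × (210 − 1) = 0.00021 × 209 = 0.0439 W/m².
Total ΔF = 2.0119 + 0.6270 + 0.0049 + 0.0439 = 2.6877 W/m².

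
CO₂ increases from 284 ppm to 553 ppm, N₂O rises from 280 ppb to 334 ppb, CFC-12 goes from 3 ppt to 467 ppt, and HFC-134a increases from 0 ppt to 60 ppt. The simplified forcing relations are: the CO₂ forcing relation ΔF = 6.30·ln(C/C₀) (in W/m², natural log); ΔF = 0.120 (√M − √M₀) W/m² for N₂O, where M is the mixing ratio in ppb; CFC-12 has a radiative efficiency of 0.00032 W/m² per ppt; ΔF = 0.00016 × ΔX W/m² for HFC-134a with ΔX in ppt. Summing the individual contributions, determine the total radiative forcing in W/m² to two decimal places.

CO₂: 6.30 × ln(553/284) = 6.30 × ln(1.94718) = 6.30 × 0.66638 = 4.1982 W/m².
N₂O: 0.120 × (√334 − √280) = 0.120 × (18.2757 − 16.7332) = 0.120 × 1.5425 = 0.1851 W/m².
CFC-12: ΔF = 0.00032 × (467 − 3) = 0.00032 × 464 = 0.1485 W/m².
HFC-134a: ΔF = 0.00016 × (60 − 0) = 0.00016 × 60 = 0.0096 W/m².
Total ΔF = 4.1982 + 0.1851 + 0.1485 + 0.0096 = 4.5414 W/m².

ΔF = 4.54 W/m²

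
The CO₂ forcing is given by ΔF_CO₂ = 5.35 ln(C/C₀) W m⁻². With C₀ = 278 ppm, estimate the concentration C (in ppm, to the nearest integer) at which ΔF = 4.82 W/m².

Set 5.35 ln(C/278) = 4.82, so ln(C/278) = 4.82/5.35 = 0.90093.
Then C/278 = e^0.90093 = 2.46189, giving C = 278 × 2.46189 = 684.41 ppm.

C ≈ 684 ppm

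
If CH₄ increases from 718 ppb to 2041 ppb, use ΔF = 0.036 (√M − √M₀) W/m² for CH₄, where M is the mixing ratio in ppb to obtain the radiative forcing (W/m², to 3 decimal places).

ΔF = 0.662 W/m²

CH₄: 0.036 × (√2041 − √718) = 0.036 × (45.1774 − 26.7955) = 0.036 × 18.3819 = 0.6617 W/m².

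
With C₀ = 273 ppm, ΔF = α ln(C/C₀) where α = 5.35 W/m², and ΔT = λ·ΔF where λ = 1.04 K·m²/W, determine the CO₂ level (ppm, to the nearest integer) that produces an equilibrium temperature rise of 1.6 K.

C ≈ 364 ppm

Required forcing: ΔF = ΔT/λ = 1.6/1.04 = 1.5385 W/m².
Then ln(C/273) = ΔF/5.35 = 1.5385/5.35 = 0.28757.
So C = 273 × e^0.28757 = 273 × 1.33318 = 363.96 ppm.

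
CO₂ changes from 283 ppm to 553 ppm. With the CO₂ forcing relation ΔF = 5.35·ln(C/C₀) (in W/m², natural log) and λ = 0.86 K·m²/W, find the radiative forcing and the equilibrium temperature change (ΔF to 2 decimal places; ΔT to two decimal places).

CO₂: 5.35 × ln(553/283) = 5.35 × ln(1.95406) = 5.35 × 0.66991 = 3.5840 W/m².
ΔT = λ ΔF = 0.86 × 3.58 = 3.0788 K.

ΔF = 3.58 W/m²; ΔT = 3.08 K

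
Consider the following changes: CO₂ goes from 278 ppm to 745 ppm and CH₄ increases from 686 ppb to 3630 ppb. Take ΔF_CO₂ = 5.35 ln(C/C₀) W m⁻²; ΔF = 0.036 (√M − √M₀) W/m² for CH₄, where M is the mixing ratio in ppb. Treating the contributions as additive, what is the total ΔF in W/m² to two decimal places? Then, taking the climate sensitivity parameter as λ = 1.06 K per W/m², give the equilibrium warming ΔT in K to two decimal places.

CO₂: 5.35 × ln(745/278) = 5.35 × ln(2.67986) = 5.35 × 0.98576 = 5.2738 W/m².
CH₄: 0.036 × (√3630 − √686) = 0.036 × (60.2495 − 26.1916) = 0.036 × 34.0579 = 1.2261 W/m².
Total ΔF = 5.2738 + 1.2261 = 6.4999 W/m².
ΔT = λ ΔF = 1.06 × 6.50 = 6.8900 K.

ΔF = 6.50 W/m²; ΔT = 6.89 K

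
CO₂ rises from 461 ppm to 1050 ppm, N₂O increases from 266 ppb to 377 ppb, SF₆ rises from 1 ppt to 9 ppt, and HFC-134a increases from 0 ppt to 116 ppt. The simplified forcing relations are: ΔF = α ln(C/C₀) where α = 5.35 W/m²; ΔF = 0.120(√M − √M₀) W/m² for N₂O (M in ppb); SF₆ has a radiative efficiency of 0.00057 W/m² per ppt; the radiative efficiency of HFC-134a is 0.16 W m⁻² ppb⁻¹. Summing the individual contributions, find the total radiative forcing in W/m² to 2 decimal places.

ΔF = 4.80 W/m²

CO₂: 5.35 × ln(1050/461) = 5.35 × ln(2.27766) = 5.35 × 0.82315 = 4.4039 W/m².
N₂O: 0.120 × (√377 − √266) = 0.120 × (19.4165 − 16.3095) = 0.120 × 3.1070 = 0.3728 W/m².
SF₆: ΔF = 0.00057 × (9 − 1) = 0.00057 × 8 = 0.0046 W/m².
HFC-134a: Δ = 116 − 0 = 116 ppt = 0.116 ppb; ΔF = 0.16 × 0.116 = 0.0186 W/m².
Total ΔF = 4.4039 + 0.3728 + 0.0046 + 0.0186 = 4.7999 W/m².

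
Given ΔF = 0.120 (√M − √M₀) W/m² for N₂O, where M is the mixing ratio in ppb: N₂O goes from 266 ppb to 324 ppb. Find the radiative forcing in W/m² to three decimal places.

ΔF = 0.203 W/m²

N₂O: 0.120 × (√324 − √266) = 0.120 × (18.0000 − 16.3095) = 0.120 × 1.6905 = 0.2029 W/m².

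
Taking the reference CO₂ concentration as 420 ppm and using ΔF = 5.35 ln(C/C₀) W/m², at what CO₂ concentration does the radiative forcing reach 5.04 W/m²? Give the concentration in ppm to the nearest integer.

C ≈ 1077 ppm

Set 5.35 ln(C/420) = 5.04, so ln(C/420) = 5.04/5.35 = 0.94206.
Then C/420 = e^0.94206 = 2.56526, giving C = 420 × 2.56526 = 1077.41 ppm.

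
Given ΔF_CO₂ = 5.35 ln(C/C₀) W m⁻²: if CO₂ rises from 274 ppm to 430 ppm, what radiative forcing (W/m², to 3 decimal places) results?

ΔF = 2.411 W/m²

CO₂: 5.35 × ln(430/274) = 5.35 × ln(1.56934) = 5.35 × 0.45066 = 2.4110 W/m².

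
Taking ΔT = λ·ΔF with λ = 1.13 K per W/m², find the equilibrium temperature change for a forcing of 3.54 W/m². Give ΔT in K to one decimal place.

ΔT = 4.0 K

ΔT = λ ΔF = 1.13 × 3.54 = 4.0002 K.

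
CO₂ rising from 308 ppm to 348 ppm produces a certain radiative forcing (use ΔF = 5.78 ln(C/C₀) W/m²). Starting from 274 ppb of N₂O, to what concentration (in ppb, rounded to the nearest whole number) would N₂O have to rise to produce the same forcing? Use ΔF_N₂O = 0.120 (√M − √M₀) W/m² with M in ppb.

CO₂ forcing: 5.78 × ln(348/308) = 5.78 × 0.122103 = 0.70576 W/m².
Set 0.120(√M − √274) = 0.70576: √M = 0.70576/0.120 + √274 = 5.8813 + 16.5529 = 22.4342.
M = (22.4342)² = 503.29 ppb.

M ≈ 503 ppb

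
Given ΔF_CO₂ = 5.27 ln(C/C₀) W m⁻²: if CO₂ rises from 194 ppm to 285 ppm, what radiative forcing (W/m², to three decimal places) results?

CO₂: 5.27 × ln(285/194) = 5.27 × ln(1.46907) = 5.27 × 0.38463 = 2.0270 W/m².

ΔF = 2.027 W/m²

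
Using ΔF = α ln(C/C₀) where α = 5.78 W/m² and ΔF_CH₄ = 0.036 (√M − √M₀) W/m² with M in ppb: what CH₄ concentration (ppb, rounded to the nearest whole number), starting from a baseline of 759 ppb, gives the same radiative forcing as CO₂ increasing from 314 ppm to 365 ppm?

CO₂ forcing: 5.78 × ln(365/314) = 5.78 × 0.150504 = 0.86991 W/m².
Set 0.036(√M − √759) = 0.86991: √M = 0.86991/0.036 + √759 = 24.1642 + 27.5500 = 51.7142.
M = (51.7142)² = 2674.36 ppb.

M ≈ 2674 ppb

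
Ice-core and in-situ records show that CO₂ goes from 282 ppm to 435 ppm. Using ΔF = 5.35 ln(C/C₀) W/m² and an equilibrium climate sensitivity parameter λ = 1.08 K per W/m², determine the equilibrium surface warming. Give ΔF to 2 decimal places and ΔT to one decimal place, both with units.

CO₂: 5.35 × ln(435/282) = 5.35 × ln(1.54255) = 5.35 × 0.43344 = 2.3189 W/m².
ΔT = λ ΔF = 1.08 × 2.32 = 2.5056 K.

ΔF = 2.32 W/m²; ΔT = 2.5 K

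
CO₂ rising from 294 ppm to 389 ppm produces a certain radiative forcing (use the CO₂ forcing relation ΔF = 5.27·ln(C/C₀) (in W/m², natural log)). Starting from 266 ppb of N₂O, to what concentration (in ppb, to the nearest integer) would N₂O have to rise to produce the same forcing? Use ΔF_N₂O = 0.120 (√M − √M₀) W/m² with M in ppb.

CO₂ forcing: 5.27 × ln(389/294) = 5.27 × 0.280000 = 1.47560 W/m².
Set 0.120(√M − √266) = 1.47560: √M = 1.47560/0.120 + √266 = 12.2967 + 16.3095 = 28.6062.
M = (28.6062)² = 818.31 ppb.

M ≈ 818 ppb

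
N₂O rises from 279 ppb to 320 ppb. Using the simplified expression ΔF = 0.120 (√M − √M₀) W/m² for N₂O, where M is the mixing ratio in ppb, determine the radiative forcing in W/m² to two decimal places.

ΔF = 0.14 W/m²

N₂O: 0.120 × (√320 − √279) = 0.120 × (17.8885 − 16.7033) = 0.120 × 1.1852 = 0.1422 W/m².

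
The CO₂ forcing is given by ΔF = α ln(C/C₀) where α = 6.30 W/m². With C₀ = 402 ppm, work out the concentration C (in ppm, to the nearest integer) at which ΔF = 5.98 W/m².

C ≈ 1039 ppm

Set 6.30 ln(C/402) = 5.98, so ln(C/402) = 5.98/6.30 = 0.94921.
Then C/402 = e^0.94921 = 2.58367, giving C = 402 × 2.58367 = 1038.64 ppm.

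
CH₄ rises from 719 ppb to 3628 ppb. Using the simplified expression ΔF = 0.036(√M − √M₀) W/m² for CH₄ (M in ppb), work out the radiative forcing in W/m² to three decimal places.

ΔF = 1.203 W/m²

CH₄: 0.036 × (√3628 − √719) = 0.036 × (60.2329 − 26.8142) = 0.036 × 33.4187 = 1.2031 W/m².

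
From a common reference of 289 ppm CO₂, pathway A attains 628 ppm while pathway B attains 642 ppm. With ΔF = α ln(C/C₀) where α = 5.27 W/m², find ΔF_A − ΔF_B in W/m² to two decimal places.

ΔF_A = 5.27 ln(628/289) = 5.27 × 0.77611 = 4.0901 W/m².
ΔF_B = 5.27 ln(642/289) = 5.27 × 0.79816 = 4.2063 W/m².
Difference: 4.0901 − 4.2063 = -0.1162 W/m².

ΔF_A − ΔF_B = -0.12 W/m²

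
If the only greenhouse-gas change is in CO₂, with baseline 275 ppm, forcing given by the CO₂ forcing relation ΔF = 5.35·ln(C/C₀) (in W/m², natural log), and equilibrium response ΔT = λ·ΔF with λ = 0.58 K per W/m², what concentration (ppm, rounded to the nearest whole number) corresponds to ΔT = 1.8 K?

C ≈ 491 ppm

Required forcing: ΔF = ΔT/λ = 1.8/0.58 = 3.1034 W/m².
Then ln(C/275) = ΔF/5.35 = 3.1034/5.35 = 0.58007.
So C = 275 × e^0.58007 = 275 × 1.78616 = 491.19 ppm.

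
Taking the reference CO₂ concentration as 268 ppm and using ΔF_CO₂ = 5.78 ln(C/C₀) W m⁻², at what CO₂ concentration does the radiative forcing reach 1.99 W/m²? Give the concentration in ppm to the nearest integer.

Set 5.78 ln(C/268) = 1.99, so ln(C/268) = 1.99/5.78 = 0.34429.
Then C/268 = e^0.34429 = 1.41099, giving C = 268 × 1.41099 = 378.15 ppm.

C ≈ 378 ppm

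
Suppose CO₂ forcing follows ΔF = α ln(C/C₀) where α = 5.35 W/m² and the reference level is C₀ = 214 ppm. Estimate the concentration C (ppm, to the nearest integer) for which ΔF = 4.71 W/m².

C ≈ 516 ppm

Set 5.35 ln(C/214) = 4.71, so ln(C/214) = 4.71/5.35 = 0.88037.
Then C/214 = e^0.88037 = 2.41179, giving C = 214 × 2.41179 = 516.12 ppm.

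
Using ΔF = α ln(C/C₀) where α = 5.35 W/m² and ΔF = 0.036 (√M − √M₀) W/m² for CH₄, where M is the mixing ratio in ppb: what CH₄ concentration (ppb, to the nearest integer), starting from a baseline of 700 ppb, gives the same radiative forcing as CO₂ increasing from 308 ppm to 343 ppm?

CO₂ forcing: 5.35 × ln(343/308) = 5.35 × 0.107631 = 0.57583 W/m².
Set 0.036(√M − √700) = 0.57583: √M = 0.57583/0.036 + √700 = 15.9953 + 26.4575 = 42.4528.
M = (42.4528)² = 1802.24 ppb.

M ≈ 1802 ppb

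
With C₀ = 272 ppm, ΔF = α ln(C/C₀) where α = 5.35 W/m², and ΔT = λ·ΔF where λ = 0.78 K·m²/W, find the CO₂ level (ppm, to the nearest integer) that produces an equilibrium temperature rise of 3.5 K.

C ≈ 629 ppm

Required forcing: ΔF = ΔT/λ = 3.5/0.78 = 4.4872 W/m².
Then ln(C/272) = ΔF/5.35 = 4.4872/5.35 = 0.83873.
So C = 272 × e^0.83873 = 272 × 2.31343 = 629.25 ppm.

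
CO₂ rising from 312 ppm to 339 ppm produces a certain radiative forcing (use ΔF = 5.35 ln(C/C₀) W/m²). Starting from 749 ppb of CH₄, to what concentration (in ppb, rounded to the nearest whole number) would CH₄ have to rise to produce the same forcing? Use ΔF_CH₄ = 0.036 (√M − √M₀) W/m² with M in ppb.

M ≈ 1576 ppb

CO₂ forcing: 5.35 × ln(339/312) = 5.35 × 0.082997 = 0.44403 W/m².
Set 0.036(√M − √749) = 0.44403: √M = 0.44403/0.036 + √749 = 12.3342 + 27.3679 = 39.7021.
M = (39.7021)² = 1576.26 ppb.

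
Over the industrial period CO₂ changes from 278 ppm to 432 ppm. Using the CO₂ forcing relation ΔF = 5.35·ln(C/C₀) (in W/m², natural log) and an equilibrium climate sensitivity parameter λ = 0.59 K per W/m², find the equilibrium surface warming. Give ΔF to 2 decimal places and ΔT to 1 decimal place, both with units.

ΔF = 2.36 W/m²; ΔT = 1.4 K

CO₂: 5.35 × ln(432/278) = 5.35 × ln(1.55396) = 5.35 × 0.44081 = 2.3583 W/m².
ΔT = λ ΔF = 0.59 × 2.36 = 1.3924 K.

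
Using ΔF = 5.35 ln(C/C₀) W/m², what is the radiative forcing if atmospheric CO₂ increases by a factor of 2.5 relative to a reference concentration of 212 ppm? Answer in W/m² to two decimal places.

Because the forcing depends only on the ratio C/C₀, the initial concentration does not enter.
ΔF = 5.35 × ln(2.5) = 5.35 × 0.91629 = 4.9022 W/m².

ΔF = 4.90 W/m²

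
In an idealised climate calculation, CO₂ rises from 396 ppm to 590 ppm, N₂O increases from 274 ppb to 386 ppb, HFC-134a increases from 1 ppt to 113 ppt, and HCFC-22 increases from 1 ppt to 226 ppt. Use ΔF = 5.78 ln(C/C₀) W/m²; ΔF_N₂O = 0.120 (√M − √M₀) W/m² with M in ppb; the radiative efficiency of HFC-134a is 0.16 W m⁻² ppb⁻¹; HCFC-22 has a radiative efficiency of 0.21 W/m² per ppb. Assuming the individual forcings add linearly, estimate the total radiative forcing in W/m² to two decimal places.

ΔF = 2.74 W/m²

CO₂: 5.78 × ln(590/396) = 5.78 × ln(1.48990) = 5.78 × 0.39871 = 2.3045 W/m².
N₂O: 0.120 × (√386 − √274) = 0.120 × (19.6469 − 16.5529) = 0.120 × 3.0940 = 0.3713 W/m².
HFC-134a: Δ = 113 − 1 = 112 ppt = 0.112 ppb; ΔF = 0.16 × 0.112 = 0.0179 W/m².
HCFC-22: Δ = 226 − 1 = 225 ppt = 0.225 ppb; ΔF = 0.21 × 0.225 = 0.0473 W/m².
Total ΔF = 2.3045 + 0.3713 + 0.0179 + 0.0473 = 2.7410 W/m².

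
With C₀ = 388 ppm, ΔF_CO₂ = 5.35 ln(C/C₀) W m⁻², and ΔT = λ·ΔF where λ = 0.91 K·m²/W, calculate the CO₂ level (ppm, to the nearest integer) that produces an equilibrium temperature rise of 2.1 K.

C ≈ 597 ppm

Required forcing: ΔF = ΔT/λ = 2.1/0.91 = 2.3077 W/m².
Then ln(C/388) = ΔF/5.35 = 2.3077/5.35 = 0.43135.
So C = 388 × e^0.43135 = 388 × 1.53933 = 597.26 ppm.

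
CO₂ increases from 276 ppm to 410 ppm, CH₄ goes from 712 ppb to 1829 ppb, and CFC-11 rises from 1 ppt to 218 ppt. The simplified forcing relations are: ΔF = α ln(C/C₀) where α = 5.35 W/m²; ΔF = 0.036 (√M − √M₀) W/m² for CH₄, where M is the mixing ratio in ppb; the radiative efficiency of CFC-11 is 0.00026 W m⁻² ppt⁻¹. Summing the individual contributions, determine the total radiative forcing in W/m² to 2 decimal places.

CO₂: 5.35 × ln(410/276) = 5.35 × ln(1.48551) = 5.35 × 0.39576 = 2.1173 W/m².
CH₄: 0.036 × (√1829 − √712) = 0.036 × (42.7668 − 26.6833) = 0.036 × 16.0835 = 0.5790 W/m².
CFC-11: ΔF = 0.00026 × (218 − 1) = 0.00026 × 217 = 0.0564 W/m².
Total ΔF = 2.1173 + 0.5790 + 0.0564 = 2.7527 W/m².

ΔF = 2.75 W/m²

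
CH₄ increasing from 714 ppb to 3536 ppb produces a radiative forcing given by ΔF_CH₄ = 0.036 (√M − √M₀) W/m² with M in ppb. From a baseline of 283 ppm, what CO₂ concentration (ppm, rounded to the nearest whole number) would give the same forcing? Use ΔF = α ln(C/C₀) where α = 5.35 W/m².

CH₄ forcing: 0.036 × (√3536 − √714) = 0.036 × (59.4643 − 26.7208) = 0.036 × 32.7435 = 1.17877 W/m².
Set 5.35 ln(C/283) = 1.17877: ln(C/283) = 1.17877/5.35 = 0.22033, so C = 283 × e^0.22033 = 283 × 1.24649 = 352.76 ppm.

C ≈ 353 ppm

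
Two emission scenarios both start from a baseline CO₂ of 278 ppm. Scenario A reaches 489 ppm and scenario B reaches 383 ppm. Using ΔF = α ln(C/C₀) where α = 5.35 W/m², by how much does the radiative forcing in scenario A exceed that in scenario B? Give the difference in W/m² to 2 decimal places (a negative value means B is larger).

ΔF_A = 5.35 ln(489/278) = 5.35 × 0.56474 = 3.0214 W/m².
ΔF_B = 5.35 ln(383/278) = 5.35 × 0.32041 = 1.7142 W/m².
Difference: 3.0214 − 1.7142 = 1.3072 W/m².

ΔF_A − ΔF_B = 1.31 W/m²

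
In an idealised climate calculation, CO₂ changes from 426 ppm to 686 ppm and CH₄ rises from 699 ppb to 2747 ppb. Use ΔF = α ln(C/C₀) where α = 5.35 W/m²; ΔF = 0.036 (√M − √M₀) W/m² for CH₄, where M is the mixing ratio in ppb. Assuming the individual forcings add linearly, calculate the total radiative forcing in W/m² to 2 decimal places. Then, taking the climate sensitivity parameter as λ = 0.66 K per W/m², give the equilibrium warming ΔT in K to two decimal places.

ΔF = 3.48 W/m²; ΔT = 2.30 K

CO₂: 5.35 × ln(686/426) = 5.35 × ln(1.61033) = 5.35 × 0.47644 = 2.5490 W/m².
CH₄: 0.036 × (√2747 − √699) = 0.036 × (52.4118 − 26.4386) = 0.036 × 25.9732 = 0.9350 W/m².
Total ΔF = 2.5490 + 0.9350 = 3.4840 W/m².
ΔT = λ ΔF = 0.66 × 3.48 = 2.2968 K.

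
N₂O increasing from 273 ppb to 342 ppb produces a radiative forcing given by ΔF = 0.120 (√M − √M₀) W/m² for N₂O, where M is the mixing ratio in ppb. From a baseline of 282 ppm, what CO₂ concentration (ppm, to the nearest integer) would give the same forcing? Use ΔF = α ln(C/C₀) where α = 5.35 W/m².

C ≈ 295 ppm

N₂O forcing: 0.120 × (√342 − √273) = 0.120 × (18.4932 − 16.5227) = 0.120 × 1.9705 = 0.23646 W/m².
Set 5.35 ln(C/282) = 0.23646: ln(C/282) = 0.23646/5.35 = 0.04420, so C = 282 × e^0.04420 = 282 × 1.04519 = 294.74 ppm.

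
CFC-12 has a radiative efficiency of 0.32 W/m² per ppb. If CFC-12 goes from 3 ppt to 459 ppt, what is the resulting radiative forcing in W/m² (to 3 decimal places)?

CFC-12: Δ = 459 − 3 = 456 ppt = 0.456 ppb; ΔF = 0.32 × 0.456 = 0.1459 W/m².

ΔF = 0.146 W/m²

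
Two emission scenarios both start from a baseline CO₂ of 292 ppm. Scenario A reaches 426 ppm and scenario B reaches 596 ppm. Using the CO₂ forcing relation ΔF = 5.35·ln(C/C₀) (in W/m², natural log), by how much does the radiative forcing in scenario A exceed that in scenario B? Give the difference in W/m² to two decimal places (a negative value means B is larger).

ΔF_A − ΔF_B = -1.80 W/m²

ΔF_A = 5.35 ln(426/292) = 5.35 × 0.37769 = 2.0206 W/m².
ΔF_B = 5.35 ln(596/292) = 5.35 × 0.71349 = 3.8172 W/m².
Difference: 2.0206 − 3.8172 = -1.7966 W/m².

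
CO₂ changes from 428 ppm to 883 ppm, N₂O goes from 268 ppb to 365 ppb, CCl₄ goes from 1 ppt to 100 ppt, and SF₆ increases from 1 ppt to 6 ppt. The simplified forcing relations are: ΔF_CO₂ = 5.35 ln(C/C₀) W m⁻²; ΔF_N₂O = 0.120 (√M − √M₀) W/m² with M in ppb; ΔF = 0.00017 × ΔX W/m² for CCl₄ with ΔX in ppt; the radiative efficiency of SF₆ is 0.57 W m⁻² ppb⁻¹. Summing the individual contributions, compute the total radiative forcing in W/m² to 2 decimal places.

ΔF = 4.22 W/m²

CO₂: 5.35 × ln(883/428) = 5.35 × ln(2.06308) = 5.35 × 0.72420 = 3.8745 W/m².
N₂O: 0.120 × (√365 − √268) = 0.120 × (19.1050 − 16.3707) = 0.120 × 2.7343 = 0.3281 W/m².
CCl₄: ΔF = 0.00017 × (100 − 1) = 0.00017 × 99 = 0.0168 W/m².
SF₆: Δ = 6 − 1 = 5 ppt = 0.005 ppb; ΔF = 0.57 × 0.005 = 0.0029 W/m².
Total ΔF = 3.8745 + 0.3281 + 0.0168 + 0.0029 = 4.2223 W/m².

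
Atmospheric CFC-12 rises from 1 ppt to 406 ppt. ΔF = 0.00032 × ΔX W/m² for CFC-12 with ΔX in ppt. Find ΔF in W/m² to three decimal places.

ΔF = 0.130 W/m²

CFC-12: ΔF = 0.00032 × (406 − 1) = 0.00032 × 405 = 0.1296 W/m².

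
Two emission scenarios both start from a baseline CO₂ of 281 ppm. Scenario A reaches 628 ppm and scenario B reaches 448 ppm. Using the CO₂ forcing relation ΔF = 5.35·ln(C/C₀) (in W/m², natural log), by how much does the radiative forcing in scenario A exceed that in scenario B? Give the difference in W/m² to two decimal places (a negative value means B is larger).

ΔF_A − ΔF_B = 1.81 W/m²

ΔF_A = 5.35 ln(628/281) = 5.35 × 0.80419 = 4.3024 W/m².
ΔF_B = 5.35 ln(448/281) = 5.35 × 0.46644 = 2.4955 W/m².
Difference: 4.3024 − 2.4955 = 1.8069 W/m².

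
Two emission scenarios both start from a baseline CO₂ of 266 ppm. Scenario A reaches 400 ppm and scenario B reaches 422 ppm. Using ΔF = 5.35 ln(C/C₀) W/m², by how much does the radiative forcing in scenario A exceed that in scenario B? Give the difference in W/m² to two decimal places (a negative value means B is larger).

ΔF_A − ΔF_B = -0.29 W/m²

ΔF_A = 5.35 ln(400/266) = 5.35 × 0.40797 = 2.1826 W/m².
ΔF_B = 5.35 ln(422/266) = 5.35 × 0.46151 = 2.4691 W/m².
Difference: 2.1826 − 2.4691 = -0.2865 W/m².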